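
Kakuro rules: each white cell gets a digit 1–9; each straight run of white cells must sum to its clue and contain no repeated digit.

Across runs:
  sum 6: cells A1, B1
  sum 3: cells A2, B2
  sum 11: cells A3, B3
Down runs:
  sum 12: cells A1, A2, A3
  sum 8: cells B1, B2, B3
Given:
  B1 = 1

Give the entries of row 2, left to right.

1 2

3 in 2 cells must be {1,2}.
A1 = 6 − 1 = 5 completes the 6 across.
A2 = 1: the only remaining digit allowed by both the 3 across and the 12 down.
B2 = 3 − 1 = 2 completes the 3 across.
A3 = 12 − 6 = 6 completes the 12 down.
B3 = 11 − 6 = 5 completes the 11 across.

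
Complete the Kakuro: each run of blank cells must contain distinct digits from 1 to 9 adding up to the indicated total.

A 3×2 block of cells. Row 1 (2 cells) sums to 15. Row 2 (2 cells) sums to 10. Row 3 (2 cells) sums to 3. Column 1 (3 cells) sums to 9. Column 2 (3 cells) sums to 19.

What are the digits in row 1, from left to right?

6, 9

3 in 2 cells must be {1,2}.
The 15 across and the 9 down share only 6, so (1,1) = 6.
(1,2) = 15 − 6 = 9 completes the 15 across.
Given what's placed, (3,2) must be 2 to fit the 3 across and 19 down.
(2,2) = 19 − 11 = 8 completes the 19 down.
(3,1) = 3 − 2 = 1 completes the 3 across.
(2,1) = 10 − 8 = 2 completes the 10 across.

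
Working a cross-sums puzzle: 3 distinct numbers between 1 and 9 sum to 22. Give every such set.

3 distinct digits from 1–9 sum between 6 and 24.

{5,8,9}; {6,7,9}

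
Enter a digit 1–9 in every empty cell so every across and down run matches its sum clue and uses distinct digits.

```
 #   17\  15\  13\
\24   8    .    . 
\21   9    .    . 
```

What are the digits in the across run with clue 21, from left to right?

9 8 4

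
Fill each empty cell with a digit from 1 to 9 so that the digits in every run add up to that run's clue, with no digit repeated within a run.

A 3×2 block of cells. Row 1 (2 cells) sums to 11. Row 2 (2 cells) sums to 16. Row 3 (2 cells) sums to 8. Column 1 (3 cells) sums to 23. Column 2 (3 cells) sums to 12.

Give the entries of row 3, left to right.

16 in 2 cells must be {7,9}; 23 in 3 cells must be {6,8,9}.
The 16 across and the 23 down share only 9, so (2,1) = 9.
(2,2) = 16 − 9 = 7 completes the 16 across.
Given what's placed, (3,1) must be 6 to fit the 8 across and 23 down.
(3,2) = 8 − 6 = 2 completes the 8 across.
(1,1) = 23 − 15 = 8 completes the 23 down.
(1,2) = 11 − 8 = 3 completes the 11 across.

6 2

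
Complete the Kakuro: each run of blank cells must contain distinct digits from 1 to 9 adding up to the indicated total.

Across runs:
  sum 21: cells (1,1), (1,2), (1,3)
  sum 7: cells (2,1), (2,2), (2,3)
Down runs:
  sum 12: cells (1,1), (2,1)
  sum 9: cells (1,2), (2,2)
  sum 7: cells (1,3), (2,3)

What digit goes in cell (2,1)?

4

7 in 3 cells must be {1,2,4}.
The 7 across and the 12 down share only 4, so (2,1) = 4.
(1,1) = 12 − 4 = 8 completes the 12 down.
Nothing is forced directly, so branch on (1,3), whose candidates are 4 or 6. If (1,3) = 4: then (1,2) would have to be in {9} for the 21 across but in {1,2,3,4,5,6,7,8} for the 9 down — contradiction. So (1,3) = 6.
(1,2) = 21 − 14 = 7 completes the 21 across.
(2,2) = 9 − 7 = 2 completes the 9 down.
(2,3) = 7 − 6 = 1 completes the 7 across.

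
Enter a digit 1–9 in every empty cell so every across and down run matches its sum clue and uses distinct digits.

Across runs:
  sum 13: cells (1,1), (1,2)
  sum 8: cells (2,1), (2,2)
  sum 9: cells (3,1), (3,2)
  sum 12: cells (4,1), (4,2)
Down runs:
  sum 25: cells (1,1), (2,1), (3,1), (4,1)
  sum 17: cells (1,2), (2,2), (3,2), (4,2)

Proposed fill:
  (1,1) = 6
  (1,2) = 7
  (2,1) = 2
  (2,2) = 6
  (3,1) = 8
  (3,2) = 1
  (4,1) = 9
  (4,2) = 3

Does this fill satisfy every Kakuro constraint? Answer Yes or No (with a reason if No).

Yes

Across: 6+7=13; 2+6=8; 8+1=9; 9+3=12. Down: 6+2+8+9=25; 7+6+1+3=17. No digit repeats within any run.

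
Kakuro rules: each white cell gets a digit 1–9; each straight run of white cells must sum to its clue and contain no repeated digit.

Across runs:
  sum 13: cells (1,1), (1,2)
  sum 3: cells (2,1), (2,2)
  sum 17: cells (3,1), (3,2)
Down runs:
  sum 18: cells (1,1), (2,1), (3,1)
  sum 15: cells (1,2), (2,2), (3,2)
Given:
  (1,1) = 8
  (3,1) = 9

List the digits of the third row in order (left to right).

3 in 2 cells must be {1,2}; 17 in 2 cells must be {8,9}.
(1,2) = 13 − 8 = 5 completes the 13 across.
(2,1) = 18 − 17 = 1 completes the 18 down.
(2,2) = 3 − 1 = 2 completes the 3 across.
(3,2) = 17 − 9 = 8 completes the 17 across.

9 8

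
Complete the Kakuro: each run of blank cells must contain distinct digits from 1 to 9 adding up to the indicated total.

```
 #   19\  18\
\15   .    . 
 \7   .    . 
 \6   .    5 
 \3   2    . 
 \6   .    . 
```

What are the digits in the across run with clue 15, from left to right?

9 6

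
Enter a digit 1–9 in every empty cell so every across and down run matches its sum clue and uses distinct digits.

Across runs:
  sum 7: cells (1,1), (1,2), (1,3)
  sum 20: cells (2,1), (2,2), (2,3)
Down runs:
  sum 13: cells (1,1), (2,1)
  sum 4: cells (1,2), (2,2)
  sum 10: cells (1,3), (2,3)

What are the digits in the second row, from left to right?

9, 3, 8

7 in 3 cells must be {1,2,4}; 4 in 2 cells must be {1,3}.
The 7 across and the 13 down share only 4, so (1,1) = 4.
Given what's placed, (1,2) must be 1 to fit the 7 across and 4 down.
(1,3) = 7 − 5 = 2 completes the 7 across.
(2,1) = 13 − 4 = 9 completes the 13 down.
(2,2) = 4 − 1 = 3 completes the 4 down.
(2,3) = 20 − 12 = 8 completes the 20 across.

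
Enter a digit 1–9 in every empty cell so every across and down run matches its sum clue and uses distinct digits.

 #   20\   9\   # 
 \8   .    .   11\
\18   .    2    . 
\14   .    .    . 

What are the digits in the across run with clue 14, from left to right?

Nothing is forced directly, so branch on R1C2, whose candidates are 1 or 3 or 6. If R1C2 = 1: that forces R1C1 = 7, R2C1 = 9, R2C3 = 7, R3C1 = 4, after which R3C2 would have to be in {1,2,3,7,8,9} for the 14 across but in {6} for the 9 down — contradiction. If R1C2 = 6: then R1C1 would have to be in {2} for the 8 across but in {3,4,5,6,7,8,9} for the 20 down — contradiction. So R1C2 = 3.
R1C1 = 8 − 3 = 5 completes the 8 across.
R3C2 = 9 − 5 = 4 completes the 9 down.
Nothing is forced directly, so branch on R2C1, whose candidates are 7 or 9. If R2C1 = 9: that forces R2C3 = 7, after which R3C1 would have to be in {1,2,3,7,8,9} for the 14 across but in {6} for the 20 down — contradiction. So R2C1 = 7.
R2C3 = 18 − 9 = 9 completes the 18 across.
R3C1 = 20 − 12 = 8 completes the 20 down.
R3C3 = 14 − 12 = 2 completes the 14 across.

8 4 2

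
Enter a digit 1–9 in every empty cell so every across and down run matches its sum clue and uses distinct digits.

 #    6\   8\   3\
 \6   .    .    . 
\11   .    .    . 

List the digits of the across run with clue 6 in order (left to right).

6 in 3 cells must be {1,2,3}; 3 in 2 cells must be {1,2}.
Nothing is forced directly, so branch on R1C1, whose candidates are 1 or 2. If R1C1 = 1: that forces R1C3 = 2, R2C1 = 5, R2C2 = 2, after which R2C3 would have to be in {4} for the 11 across but in {1} for the 3 down — contradiction. So R1C1 = 2.
Given what's placed, R1C3 must be 1 to fit the 6 across and 3 down.
R2C1 = 6 − 2 = 4 completes the 6 down.
R2C3 = 3 − 1 = 2 completes the 3 down.
R1C2 = 6 − 3 = 3 completes the 6 across.
R2C2 = 11 − 6 = 5 completes the 11 across.

2 3 1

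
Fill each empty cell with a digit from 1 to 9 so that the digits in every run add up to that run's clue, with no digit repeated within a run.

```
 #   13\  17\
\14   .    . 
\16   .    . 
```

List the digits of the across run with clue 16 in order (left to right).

16 in 2 cells must be {7,9}; 17 in 2 cells must be {8,9}.
The 16 across and the 17 down share only 9, so R2C2 = 9.
R1C2 = 17 − 9 = 8 completes the 17 down.
R2C1 = 16 − 9 = 7 completes the 16 across.
R1C1 = 14 − 8 = 6 completes the 14 across.

7 9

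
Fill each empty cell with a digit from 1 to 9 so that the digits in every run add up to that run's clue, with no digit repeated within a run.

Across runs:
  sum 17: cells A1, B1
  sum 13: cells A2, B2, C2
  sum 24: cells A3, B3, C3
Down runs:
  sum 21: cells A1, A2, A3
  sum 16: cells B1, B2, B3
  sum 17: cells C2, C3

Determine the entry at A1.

9

17 in 2 cells must be {8,9}; 24 in 3 cells must be {7,8,9}.
Nothing is forced directly, so branch on C2, whose candidates are 8 or 9. If C2 = 9: then A2 would have to be in {1,3} for the 13 across but in {4,5,6,7,8,9} for the 21 down — contradiction. So C2 = 8.
Given what's placed, A2 must be 4 to fit the 13 across and 21 down.
B2 = 13 − 12 = 1 completes the 13 across.
C3 = 17 − 8 = 9 completes the 17 down.
A3 = 8: the only remaining digit allowed by both the 24 across and the 21 down.
B3 = 24 − 17 = 7 completes the 24 across.
A1 = 21 − 12 = 9 completes the 21 down.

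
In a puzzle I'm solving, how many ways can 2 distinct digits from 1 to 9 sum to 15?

2

2 distinct digits from 1–9 sum between 3 and 17.
Enumerating: {6,9}, {7,8}.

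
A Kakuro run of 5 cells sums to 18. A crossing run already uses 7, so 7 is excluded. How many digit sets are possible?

5 distinct digits from 1–9 sum between 15 and 35.
Dropping sets that contain 7.
Enumerating: {1,2,3,4,8}, {1,2,4,5,6}.

2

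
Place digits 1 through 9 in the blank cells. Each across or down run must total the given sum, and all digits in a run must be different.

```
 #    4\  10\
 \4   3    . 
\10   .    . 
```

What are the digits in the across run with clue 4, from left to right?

3 1

4 in 2 cells must be {1,3}.
R1C2 = 4 − 3 = 1 completes the 4 across.
R2C1 = 4 − 3 = 1 completes the 4 down.
R2C2 = 10 − 1 = 9 completes the 10 across.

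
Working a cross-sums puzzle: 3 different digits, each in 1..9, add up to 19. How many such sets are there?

3 distinct digits from 1–9 sum between 6 and 24.
Enumerating: {2,8,9}, {3,7,9}, {4,6,9}, {4,7,8}, {5,6,8}.

5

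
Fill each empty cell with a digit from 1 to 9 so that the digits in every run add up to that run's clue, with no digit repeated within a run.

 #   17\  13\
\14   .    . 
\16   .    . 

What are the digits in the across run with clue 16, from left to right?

16 in 2 cells must be {7,9}; 17 in 2 cells must be {8,9}.
The 16 across and the 17 down share only 9, so R2C1 = 9.
R2C2 = 16 − 9 = 7 completes the 16 across.
R1C1 = 17 − 9 = 8 completes the 17 down.
R1C2 = 14 − 8 = 6 completes the 14 across.

9 7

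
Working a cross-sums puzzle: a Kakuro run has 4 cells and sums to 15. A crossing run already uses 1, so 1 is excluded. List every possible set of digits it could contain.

4 distinct digits from 1–9 sum between 10 and 30.
Dropping sets that contain 1.
Only one set works: {2,3,4,6}.

{2,3,4,6}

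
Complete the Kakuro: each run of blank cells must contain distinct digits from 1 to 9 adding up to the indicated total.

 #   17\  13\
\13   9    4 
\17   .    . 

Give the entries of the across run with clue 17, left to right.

8 9

17 in 2 cells must be {8,9}.
R2C1 = 17 − 9 = 8 completes the 17 down.
R2C2 = 17 − 8 = 9 completes the 17 across.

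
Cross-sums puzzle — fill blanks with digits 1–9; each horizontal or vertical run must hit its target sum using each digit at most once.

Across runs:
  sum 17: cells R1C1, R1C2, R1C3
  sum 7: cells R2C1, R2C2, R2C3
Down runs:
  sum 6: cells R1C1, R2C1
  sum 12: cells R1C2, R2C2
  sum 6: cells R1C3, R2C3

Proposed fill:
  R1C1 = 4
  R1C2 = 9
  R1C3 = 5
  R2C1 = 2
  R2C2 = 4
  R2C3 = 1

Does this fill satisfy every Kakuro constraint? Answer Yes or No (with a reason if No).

No — the down run R1C2–R2C2 sums to 13, not 12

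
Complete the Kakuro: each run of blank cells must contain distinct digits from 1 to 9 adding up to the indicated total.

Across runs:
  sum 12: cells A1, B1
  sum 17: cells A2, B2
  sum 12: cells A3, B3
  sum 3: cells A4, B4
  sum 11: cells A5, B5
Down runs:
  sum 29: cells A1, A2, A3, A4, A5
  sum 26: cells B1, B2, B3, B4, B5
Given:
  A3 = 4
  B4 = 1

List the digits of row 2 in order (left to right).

17 in 2 cells must be {8,9}; 3 in 2 cells must be {1,2}.
B3 = 12 − 4 = 8 completes the 12 across.
A4 = 3 − 1 = 2 completes the 3 across.
B2 = 9: the only remaining digit allowed by both the 17 across and the 26 down.
A2 = 17 − 9 = 8 completes the 17 across.

8 9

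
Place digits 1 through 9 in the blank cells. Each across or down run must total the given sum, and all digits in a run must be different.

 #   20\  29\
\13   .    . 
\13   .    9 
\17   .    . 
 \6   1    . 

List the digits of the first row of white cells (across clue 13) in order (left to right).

6 7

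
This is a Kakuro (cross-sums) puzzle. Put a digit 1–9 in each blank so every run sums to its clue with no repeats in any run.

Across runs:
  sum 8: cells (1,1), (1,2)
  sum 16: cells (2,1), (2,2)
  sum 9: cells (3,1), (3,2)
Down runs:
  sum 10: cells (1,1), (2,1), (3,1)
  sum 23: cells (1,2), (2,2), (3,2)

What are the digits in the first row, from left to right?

2, 6

16 in 2 cells must be {7,9}; 23 in 3 cells must be {6,8,9}.
The 8 across and the 23 down share only 6, so (1,2) = 6.
The 16 across and the 10 down share only 7, so (2,1) = 7.
(2,2) = 16 − 7 = 9 completes the 16 across.
(3,2) = 23 − 15 = 8 completes the 23 down.
(1,1) = 8 − 6 = 2 completes the 8 across.
(3,1) = 9 − 8 = 1 completes the 9 across.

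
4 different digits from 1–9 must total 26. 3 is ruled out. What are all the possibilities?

4 distinct digits from 1–9 sum between 10 and 30.
Dropping sets that contain 3.

{2,7,8,9}; {4,5,8,9}; {4,6,7,9}; {5,6,7,8}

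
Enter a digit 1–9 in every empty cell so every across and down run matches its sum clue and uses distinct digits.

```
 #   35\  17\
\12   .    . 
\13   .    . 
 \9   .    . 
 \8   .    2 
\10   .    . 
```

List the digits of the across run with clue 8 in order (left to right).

35 in 5 cells must be {5,6,7,8,9}.
R4C1 = 8 − 2 = 6 completes the 8 across.
No cell is forced outright now. R3C1 can only be 5 or 7 or 8 (the digits allowed by both its 9 across and its 35 down). If R3C1 = 5: that forces R3C2 = 4, R2C2 = 7, R1C2 = 3, after which R2C1 would have to be in {6} for the 13 across but in {7,8,9} for the 35 down — contradiction. If R3C1 = 7: then R3C2 would have to be in {2} for the 9 across but in {1,3,4,5,6,7} for the 17 down — contradiction. So R3C1 = 8.
R3C2 = 9 − 8 = 1 completes the 9 across.
No cell is forced outright now. R5C1 can only be 7 or 9 (the digits allowed by both its 10 across and its 35 down). If R5C1 = 9: then R5C2 would have to be in {1} for the 10 across but in {3,4,5,6,7} for the 17 down — contradiction. So R5C1 = 7.
R5C2 = 10 − 7 = 3 completes the 10 across.

6 2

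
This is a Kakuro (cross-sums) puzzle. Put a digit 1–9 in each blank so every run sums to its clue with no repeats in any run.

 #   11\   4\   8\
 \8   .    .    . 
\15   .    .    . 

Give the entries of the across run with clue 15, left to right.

7 3 5

4 in 2 cells must be {1,3}.
Nothing is forced directly, so branch on R2C2, whose candidates are 1 or 3. If R2C2 = 1: that forces R1C2 = 3, R1C3 = 1, after which R2C3 would have to be in {5,6,8,9} for the 15 across but in {7} for the 8 down — contradiction. So R2C2 = 3.
R1C2 = 4 − 3 = 1 completes the 4 down.
Nothing is forced directly, so branch on R2C3, whose candidates are 5 or 7. If R2C3 = 7: then R1C3 would have to be in {2,3,4,5} for the 8 across but in {1} for the 8 down — contradiction. So R2C3 = 5.
R1C3 = 8 − 5 = 3 completes the 8 down.
R2C1 = 15 − 8 = 7 completes the 15 across.
R1C1 = 8 − 4 = 4 completes the 8 across.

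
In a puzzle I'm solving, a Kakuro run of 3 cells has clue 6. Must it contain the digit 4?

The only way to make 6 from 3 distinct digits is {1,2,3}, which does not contain 4.

No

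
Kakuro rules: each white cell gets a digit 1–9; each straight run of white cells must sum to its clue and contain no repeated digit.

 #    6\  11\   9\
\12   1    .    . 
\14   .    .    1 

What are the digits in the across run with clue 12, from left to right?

1, 3, 8

R1C3 = 9 − 1 = 8 completes the 9 down.
R2C1 = 6 − 1 = 5 completes the 6 down.
R2C2 = 14 − 6 = 8 completes the 14 across.
R1C2 = 12 − 9 = 3 completes the 12 across.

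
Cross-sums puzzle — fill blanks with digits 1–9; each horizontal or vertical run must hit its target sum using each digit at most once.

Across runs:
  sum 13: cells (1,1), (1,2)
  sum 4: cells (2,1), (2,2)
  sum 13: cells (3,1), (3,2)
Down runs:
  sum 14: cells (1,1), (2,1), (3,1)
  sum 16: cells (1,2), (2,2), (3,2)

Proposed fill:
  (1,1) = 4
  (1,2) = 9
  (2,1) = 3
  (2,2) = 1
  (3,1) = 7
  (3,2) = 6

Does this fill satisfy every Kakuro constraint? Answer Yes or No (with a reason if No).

Yes

Across: 4+9=13; 3+1=4; 7+6=13. Down: 4+3+7=14; 9+1+6=16. No digit repeats within any run.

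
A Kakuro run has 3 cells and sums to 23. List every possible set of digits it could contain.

{6,8,9}

3 distinct digits from 1–9 sum between 6 and 24.
Only one set works: {6,8,9}.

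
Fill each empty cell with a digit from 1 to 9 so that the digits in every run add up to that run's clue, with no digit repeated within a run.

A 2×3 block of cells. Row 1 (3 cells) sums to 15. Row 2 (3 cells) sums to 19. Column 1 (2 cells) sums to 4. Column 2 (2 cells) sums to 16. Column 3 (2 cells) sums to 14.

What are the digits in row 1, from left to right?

1 9 5

4 in 2 cells must be {1,3}; 16 in 2 cells must be {7,9}.
The 19 across and the 4 down share only 3, so (2,1) = 3.
Given what's placed, (2,3) must be 9 to fit the 19 across and 14 down.
(1,1) = 4 − 3 = 1 completes the 4 down.
(1,2) = 9: the only remaining digit allowed by both the 15 across and the 16 down.
(1,3) = 15 − 10 = 5 completes the 15 across.
(2,2) = 19 − 12 = 7 completes the 19 across.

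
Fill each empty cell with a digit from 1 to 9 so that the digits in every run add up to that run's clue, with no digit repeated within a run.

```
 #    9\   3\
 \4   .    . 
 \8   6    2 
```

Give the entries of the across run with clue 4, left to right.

3, 1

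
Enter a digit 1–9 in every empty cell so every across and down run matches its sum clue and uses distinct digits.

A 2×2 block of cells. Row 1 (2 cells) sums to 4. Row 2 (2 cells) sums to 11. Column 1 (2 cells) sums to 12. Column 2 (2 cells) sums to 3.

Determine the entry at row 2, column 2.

4 in 2 cells must be {1,3}; 3 in 2 cells must be {1,2}.
The 4 across and the 12 down share only 3, so (1,1) = 3.
(1,2) = 4 − 3 = 1 completes the 4 across.
(2,1) = 12 − 3 = 9 completes the 12 down.
(2,2) = 11 − 9 = 2 completes the 11 across.

2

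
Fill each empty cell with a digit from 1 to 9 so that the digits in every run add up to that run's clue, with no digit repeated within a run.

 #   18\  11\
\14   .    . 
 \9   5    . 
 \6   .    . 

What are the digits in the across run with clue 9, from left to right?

5 4

R2C2 = 9 − 5 = 4 completes the 9 across.
Given what's placed, R3C1 must be 4 to fit the 6 across and 18 down.
R3C2 = 6 − 4 = 2 completes the 6 across.
R1C1 = 18 − 9 = 9 completes the 18 down.
R1C2 = 14 − 9 = 5 completes the 14 across.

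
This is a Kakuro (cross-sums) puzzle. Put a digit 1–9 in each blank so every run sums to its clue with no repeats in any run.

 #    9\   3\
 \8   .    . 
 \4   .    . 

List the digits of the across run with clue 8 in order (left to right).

4 in 2 cells must be {1,3}; 3 in 2 cells must be {1,2}.
The 4 across and the 3 down share only 1, so R2C2 = 1.
R1C2 = 3 − 1 = 2 completes the 3 down.
R2C1 = 4 − 1 = 3 completes the 4 across.
R1C1 = 8 − 2 = 6 completes the 8 across.

6 2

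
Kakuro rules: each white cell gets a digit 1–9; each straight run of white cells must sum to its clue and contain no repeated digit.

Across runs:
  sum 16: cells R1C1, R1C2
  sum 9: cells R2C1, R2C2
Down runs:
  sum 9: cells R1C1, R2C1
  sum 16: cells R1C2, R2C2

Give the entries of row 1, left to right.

7 9

16 in 2 cells must be {7,9}.
The 16 across and the 9 down share only 7, so R1C1 = 7.
R1C2 = 16 − 7 = 9 completes the 16 across.
R2C1 = 9 − 7 = 2 completes the 9 down.
R2C2 = 9 − 2 = 7 completes the 9 across.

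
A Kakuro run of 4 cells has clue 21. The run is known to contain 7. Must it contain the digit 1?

Counterexample: {2,3,7,9} sums to 21 under that restriction without using 1.

No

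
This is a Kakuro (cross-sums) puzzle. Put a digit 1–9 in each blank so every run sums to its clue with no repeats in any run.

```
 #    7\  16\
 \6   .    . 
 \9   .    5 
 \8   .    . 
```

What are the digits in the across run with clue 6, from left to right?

2 4

7 in 3 cells must be {1,2,4}.
R2C1 = 9 − 5 = 4 completes the 9 across.
Nothing is forced directly, so branch on R1C1, whose candidates are 1 or 2. If R1C1 = 1: then R1C2 would have to be in {5} for the 6 across but in {2,3,4,7,8,9} for the 16 down — contradiction. So R1C1 = 2.
R1C2 = 6 − 2 = 4 completes the 6 across.
R3C1 = 7 − 6 = 1 completes the 7 down.
R3C2 = 8 − 1 = 7 completes the 8 across.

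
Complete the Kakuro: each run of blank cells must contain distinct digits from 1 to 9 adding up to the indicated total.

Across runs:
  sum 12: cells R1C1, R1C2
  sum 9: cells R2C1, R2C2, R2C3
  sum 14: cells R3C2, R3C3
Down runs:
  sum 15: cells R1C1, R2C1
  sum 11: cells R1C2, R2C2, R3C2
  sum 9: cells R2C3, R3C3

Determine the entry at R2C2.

2

The 9 across and the 15 down share only 6, so R2C1 = 6.
R1C1 = 15 − 6 = 9 completes the 15 down.
R1C2 = 12 − 9 = 3 completes the 12 across.
R3C2 = 6: the only remaining digit allowed by both the 14 across and the 11 down.
R3C3 = 14 − 6 = 8 completes the 14 across.
R2C2 = 11 − 9 = 2 completes the 11 down.
R2C3 = 9 − 8 = 1 completes the 9 across.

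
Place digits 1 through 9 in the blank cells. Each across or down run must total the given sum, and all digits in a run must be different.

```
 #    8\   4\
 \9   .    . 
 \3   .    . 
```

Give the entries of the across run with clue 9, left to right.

6 3

3 in 2 cells must be {1,2}; 4 in 2 cells must be {1,3}.
The 3 across and the 4 down share only 1, so R2C2 = 1.
R1C2 = 4 − 1 = 3 completes the 4 down.
R2C1 = 3 − 1 = 2 completes the 3 across.
R1C1 = 9 − 3 = 6 completes the 9 across.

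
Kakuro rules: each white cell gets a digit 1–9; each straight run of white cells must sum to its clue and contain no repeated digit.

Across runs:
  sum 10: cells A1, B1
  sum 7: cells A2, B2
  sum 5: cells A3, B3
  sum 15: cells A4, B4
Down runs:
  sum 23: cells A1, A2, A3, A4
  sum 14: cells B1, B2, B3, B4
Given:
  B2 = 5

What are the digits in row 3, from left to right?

A2 = 7 − 5 = 2 completes the 7 across.
A3 = 4: the only remaining digit allowed by both the 5 across and the 23 down.
B3 = 5 − 4 = 1 completes the 5 across.
Given what's placed, B4 must be 6 to fit the 15 across and 14 down.
B1 = 14 − 12 = 2 completes the 14 down.
A4 = 15 − 6 = 9 completes the 15 across.
A1 = 10 − 2 = 8 completes the 10 across.

4, 1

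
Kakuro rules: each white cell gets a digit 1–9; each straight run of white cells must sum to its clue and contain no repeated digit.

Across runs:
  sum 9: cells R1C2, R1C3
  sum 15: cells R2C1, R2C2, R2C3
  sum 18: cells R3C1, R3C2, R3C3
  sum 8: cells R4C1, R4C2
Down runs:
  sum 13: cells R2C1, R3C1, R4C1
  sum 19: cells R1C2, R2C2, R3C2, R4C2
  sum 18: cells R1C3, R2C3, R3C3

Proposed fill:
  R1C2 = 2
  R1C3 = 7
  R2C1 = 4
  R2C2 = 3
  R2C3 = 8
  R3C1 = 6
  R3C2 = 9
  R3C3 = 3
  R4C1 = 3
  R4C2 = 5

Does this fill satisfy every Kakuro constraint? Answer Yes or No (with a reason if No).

Yes

Across: 2+7=9; 4+3+8=15; 6+9+3=18; 3+5=8. Down: 4+6+3=13; 2+3+9+5=19; 7+8+3=18. No digit repeats within any run.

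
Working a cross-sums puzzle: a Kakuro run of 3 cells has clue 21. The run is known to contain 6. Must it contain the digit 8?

Yes

The only way to make 21 from 3 distinct digits under that restriction is {6,7,8}, which contains 8.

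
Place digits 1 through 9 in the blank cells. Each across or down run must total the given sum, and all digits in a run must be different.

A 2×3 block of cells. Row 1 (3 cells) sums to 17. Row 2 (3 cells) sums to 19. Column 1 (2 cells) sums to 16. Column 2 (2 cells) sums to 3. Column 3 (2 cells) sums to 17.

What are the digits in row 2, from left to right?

9 2 8

16 in 2 cells must be {7,9}; 3 in 2 cells must be {1,2}; 17 in 2 cells must be {8,9}.
The 19 across and the 3 down share only 2, so (2,2) = 2.
(1,2) = 3 − 2 = 1 completes the 3 down.
Given what's placed, (1,3) must be 9 to fit the 17 across and 17 down.
(2,1) = 9: the only remaining digit allowed by both the 19 across and the 16 down.
(2,3) = 19 − 11 = 8 completes the 19 across.
(1,1) = 17 − 10 = 7 completes the 17 across.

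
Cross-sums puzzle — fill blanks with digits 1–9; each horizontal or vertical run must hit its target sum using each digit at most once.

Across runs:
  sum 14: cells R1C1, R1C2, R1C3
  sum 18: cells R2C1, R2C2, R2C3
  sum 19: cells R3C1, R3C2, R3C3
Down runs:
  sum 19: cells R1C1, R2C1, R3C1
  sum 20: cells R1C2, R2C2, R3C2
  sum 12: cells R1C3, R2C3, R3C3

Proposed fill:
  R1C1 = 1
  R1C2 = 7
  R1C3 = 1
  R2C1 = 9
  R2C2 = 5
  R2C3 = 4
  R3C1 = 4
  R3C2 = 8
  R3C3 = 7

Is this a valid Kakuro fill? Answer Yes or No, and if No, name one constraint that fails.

No — the down run R1C1–R3C1 sums to 14, not 19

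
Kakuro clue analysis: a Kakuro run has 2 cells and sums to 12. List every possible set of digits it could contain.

{3,9}; {4,8}; {5,7}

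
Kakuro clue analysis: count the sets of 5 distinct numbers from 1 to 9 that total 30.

6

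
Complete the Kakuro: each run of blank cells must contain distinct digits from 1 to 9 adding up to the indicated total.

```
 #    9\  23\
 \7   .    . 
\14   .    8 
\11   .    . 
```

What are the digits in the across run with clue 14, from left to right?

6 8

23 in 3 cells must be {6,8,9}.
R1C2 = 6: the only remaining digit allowed by both the 7 across and the 23 down.
R2C1 = 14 − 8 = 6 completes the 14 across.
Given what's placed, R3C1 must be 2 to fit the 11 across and 9 down.
R3C2 = 11 − 2 = 9 completes the 11 across.
R1C1 = 7 − 6 = 1 completes the 7 across.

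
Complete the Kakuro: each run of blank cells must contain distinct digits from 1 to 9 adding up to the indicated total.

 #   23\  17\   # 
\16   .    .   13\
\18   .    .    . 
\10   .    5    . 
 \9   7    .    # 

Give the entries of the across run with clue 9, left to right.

16 in 2 cells must be {7,9}.
R1C1 = 9: the only remaining digit allowed by both the 16 across and the 23 down.
R1C2 = 16 − 9 = 7 completes the 16 across.
Given what's placed, R3C3 must be 4 to fit the 10 across and 13 down.
R4C2 = 9 − 7 = 2 completes the 9 across.

7, 2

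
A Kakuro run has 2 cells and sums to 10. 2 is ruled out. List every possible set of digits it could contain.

{1,9}; {3,7}; {4,6}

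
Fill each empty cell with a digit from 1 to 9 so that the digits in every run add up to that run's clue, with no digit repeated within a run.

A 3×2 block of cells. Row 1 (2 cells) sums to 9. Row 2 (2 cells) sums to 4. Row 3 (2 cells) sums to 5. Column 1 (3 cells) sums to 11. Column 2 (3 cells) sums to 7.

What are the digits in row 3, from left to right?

1 4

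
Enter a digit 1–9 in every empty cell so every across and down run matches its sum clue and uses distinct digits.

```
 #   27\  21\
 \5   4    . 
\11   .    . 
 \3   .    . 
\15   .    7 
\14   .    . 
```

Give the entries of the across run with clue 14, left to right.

9, 5

3 in 2 cells must be {1,2}.
R1C2 = 5 − 4 = 1 completes the 5 across.
Given what's placed, R3C2 must be 2 to fit the 3 across and 21 down.
R4C1 = 15 − 7 = 8 completes the 15 across.
R3C1 = 3 − 2 = 1 completes the 3 across.
No cell is forced outright now. R2C1 can only be 5 or 9 (the digits allowed by both its 11 across and its 27 down). If R2C1 = 9: then R2C2 would have to be in {2} for the 11 across but in {3,5,6,8} for the 21 down — contradiction. So R2C1 = 5.
R2C2 = 11 − 5 = 6 completes the 11 across.
R5C1 = 27 − 18 = 9 completes the 27 down.
R5C2 = 14 − 9 = 5 completes the 14 across.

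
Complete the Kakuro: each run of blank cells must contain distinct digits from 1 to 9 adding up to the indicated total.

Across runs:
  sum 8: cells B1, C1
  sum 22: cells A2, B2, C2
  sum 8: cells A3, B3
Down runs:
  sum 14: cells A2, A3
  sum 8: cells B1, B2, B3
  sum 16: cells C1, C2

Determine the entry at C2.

16 in 2 cells must be {7,9}.
The 8 across and the 16 down share only 7, so C1 = 7.
Intersecting the 22 across with the 8 down forces B2 = 5.
C2 = 16 − 7 = 9 completes the 16 down.
B1 = 8 − 7 = 1 completes the 8 across.
A2 = 22 − 14 = 8 completes the 22 across.
A3 = 14 − 8 = 6 completes the 14 down.
B3 = 8 − 6 = 2 completes the 8 across.

9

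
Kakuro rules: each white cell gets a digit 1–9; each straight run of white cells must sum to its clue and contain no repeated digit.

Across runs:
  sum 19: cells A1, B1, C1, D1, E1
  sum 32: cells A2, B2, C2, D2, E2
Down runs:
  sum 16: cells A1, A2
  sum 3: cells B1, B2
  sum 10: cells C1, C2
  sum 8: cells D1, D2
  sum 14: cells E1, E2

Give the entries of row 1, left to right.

7 1 3 2 6

16 in 2 cells must be {7,9}; 3 in 2 cells must be {1,2}.
Only 2 fits B2 under both its across sum 32 and down sum 3.
B1 = 3 − 2 = 1 completes the 3 down.
Nothing is forced directly, so branch on A1, whose candidates are 7 or 9. If A1 = 9: then E1 would have to be in {2,3,4} for the 19 across but in {5,6,8,9} for the 14 down — contradiction. So A1 = 7.
A2 = 16 − 7 = 9 completes the 16 down.
No cell is forced outright now. D2 can only be 6 or 7 (the digits allowed by both its 32 across and its 8 down). If D2 = 7: then D1 would have to be in {2,3,4,5,6} for the 19 across but in {1} for the 8 down — contradiction. So D2 = 6.
D1 = 8 − 6 = 2 completes the 8 down.
Given what's placed, E2 must be 8 to fit the 32 across and 14 down.
E1 = 14 − 8 = 6 completes the 14 down.
C2 = 32 − 25 = 7 completes the 32 across.
C1 = 19 − 16 = 3 completes the 19 across.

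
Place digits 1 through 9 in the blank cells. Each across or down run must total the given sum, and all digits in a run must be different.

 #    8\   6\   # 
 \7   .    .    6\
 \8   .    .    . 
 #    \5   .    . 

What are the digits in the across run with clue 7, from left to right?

5, 2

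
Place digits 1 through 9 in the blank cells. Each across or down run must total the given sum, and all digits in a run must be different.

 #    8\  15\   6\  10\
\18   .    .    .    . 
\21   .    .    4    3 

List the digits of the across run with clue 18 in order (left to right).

3 6 2 7

R1C3 = 6 − 4 = 2 completes the 6 down.
R1C4 = 10 − 3 = 7 completes the 10 down.
Nothing is forced directly, so branch on R2C1, whose candidates are 5 or 6. If R2C1 = 6: then R1C1 would have to be in {1,3,4,5,6,8} for the 18 across but in {2} for the 8 down — contradiction. So R2C1 = 5.
R1C1 = 8 − 5 = 3 completes the 8 down.
R1C2 = 18 − 12 = 6 completes the 18 across.
R2C2 = 21 − 12 = 9 completes the 21 across.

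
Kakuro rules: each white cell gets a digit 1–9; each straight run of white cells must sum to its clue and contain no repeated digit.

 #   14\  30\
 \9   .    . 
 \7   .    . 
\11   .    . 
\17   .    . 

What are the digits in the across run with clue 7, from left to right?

17 in 2 cells must be {8,9}; 30 in 4 cells must be {6,7,8,9}.
Only 6 fits R2C2 under both its across sum 7 and down sum 30.
The 17 across and the 14 down share only 8, so R4C1 = 8.
R4C2 = 17 − 8 = 9 completes the 17 across.
R2C1 = 7 − 6 = 1 completes the 7 across.

1 6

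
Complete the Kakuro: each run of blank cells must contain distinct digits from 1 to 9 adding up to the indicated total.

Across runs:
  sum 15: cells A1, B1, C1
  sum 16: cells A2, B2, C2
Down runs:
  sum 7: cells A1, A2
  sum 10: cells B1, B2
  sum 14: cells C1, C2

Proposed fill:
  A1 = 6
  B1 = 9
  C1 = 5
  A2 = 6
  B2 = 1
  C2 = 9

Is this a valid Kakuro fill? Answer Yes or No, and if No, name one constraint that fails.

No — the across run A1–C1 sums to 20, not 15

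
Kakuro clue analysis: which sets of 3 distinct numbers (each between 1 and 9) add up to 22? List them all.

3 distinct digits from 1–9 sum between 6 and 24.

{5,8,9}; {6,7,9}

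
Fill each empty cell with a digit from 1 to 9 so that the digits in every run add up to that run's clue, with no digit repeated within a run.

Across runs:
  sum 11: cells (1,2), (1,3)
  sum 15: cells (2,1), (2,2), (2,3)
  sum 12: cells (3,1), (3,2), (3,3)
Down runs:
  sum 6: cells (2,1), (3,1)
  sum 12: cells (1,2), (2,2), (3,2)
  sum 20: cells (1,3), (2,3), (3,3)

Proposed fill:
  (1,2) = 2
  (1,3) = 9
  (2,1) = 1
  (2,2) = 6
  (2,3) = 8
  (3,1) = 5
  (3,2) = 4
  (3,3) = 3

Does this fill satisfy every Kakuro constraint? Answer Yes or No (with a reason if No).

Across: 2+9=11; 1+6+8=15; 5+4+3=12. Down: 1+5=6; 2+6+4=12; 9+8+3=20. No digit repeats within any run.

Yes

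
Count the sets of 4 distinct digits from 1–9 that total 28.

2

4 distinct digits from 1–9 sum between 10 and 30.
Enumerating: {4,7,8,9}, {5,6,8,9}.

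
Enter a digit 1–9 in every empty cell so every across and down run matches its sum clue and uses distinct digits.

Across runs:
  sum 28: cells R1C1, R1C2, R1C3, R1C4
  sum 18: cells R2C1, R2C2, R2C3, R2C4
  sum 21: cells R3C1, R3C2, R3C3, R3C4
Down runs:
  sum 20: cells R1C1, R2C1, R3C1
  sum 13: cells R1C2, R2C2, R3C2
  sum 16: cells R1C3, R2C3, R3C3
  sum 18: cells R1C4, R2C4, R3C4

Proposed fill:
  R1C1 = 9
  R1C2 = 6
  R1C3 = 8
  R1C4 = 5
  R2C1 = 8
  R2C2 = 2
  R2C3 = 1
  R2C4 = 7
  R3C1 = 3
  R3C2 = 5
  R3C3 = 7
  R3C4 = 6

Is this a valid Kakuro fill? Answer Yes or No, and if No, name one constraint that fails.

Yes

Across: 9+6+8+5=28; 8+2+1+7=18; 3+5+7+6=21. Down: 9+8+3=20; 6+2+5=13; 8+1+7=16; 5+7+6=18. No digit repeats within any run.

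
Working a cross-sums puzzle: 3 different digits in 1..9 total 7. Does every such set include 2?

The only way to make 7 from 3 distinct digits is {1,2,4}, which contains 2.

Yes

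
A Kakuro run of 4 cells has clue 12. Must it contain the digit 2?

Every partition of 12 into 4 distinct digits includes 2: {1,2,3,6}, {1,2,4,5}.

Yes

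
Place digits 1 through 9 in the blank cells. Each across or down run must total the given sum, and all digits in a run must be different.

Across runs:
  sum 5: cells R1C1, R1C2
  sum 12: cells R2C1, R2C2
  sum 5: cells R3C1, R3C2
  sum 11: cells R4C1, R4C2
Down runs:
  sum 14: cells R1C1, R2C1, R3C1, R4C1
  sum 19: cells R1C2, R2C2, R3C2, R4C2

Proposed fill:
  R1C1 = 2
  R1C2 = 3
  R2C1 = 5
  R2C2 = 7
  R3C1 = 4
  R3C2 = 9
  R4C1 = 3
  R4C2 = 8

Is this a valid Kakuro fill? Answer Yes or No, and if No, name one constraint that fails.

No — the down run R1C2–R4C2 sums to 27, not 19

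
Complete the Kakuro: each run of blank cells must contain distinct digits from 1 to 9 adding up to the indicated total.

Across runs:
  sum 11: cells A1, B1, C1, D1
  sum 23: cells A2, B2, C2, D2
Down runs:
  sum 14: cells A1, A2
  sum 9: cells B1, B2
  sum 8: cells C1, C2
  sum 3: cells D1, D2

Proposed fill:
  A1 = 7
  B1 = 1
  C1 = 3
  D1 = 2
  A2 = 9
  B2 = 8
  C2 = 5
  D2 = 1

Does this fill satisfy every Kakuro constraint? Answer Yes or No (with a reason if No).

No — the across run A1–D1 sums to 13, not 11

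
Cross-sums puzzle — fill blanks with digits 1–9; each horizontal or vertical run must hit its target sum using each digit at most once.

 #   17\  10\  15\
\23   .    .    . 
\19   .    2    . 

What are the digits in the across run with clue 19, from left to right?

23 in 3 cells must be {6,8,9}; 17 in 2 cells must be {8,9}.
R1C2 = 10 − 2 = 8 completes the 10 down.
R1C1 = 9: the only remaining digit allowed by both the 23 across and the 17 down.
R1C3 = 23 − 17 = 6 completes the 23 across.
R2C1 = 17 − 9 = 8 completes the 17 down.
R2C3 = 19 − 10 = 9 completes the 19 across.

8 2 9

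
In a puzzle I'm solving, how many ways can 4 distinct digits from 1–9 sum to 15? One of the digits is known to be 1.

4 distinct digits from 1–9 sum between 10 and 30.
Keeping only sets containing 1.
Enumerating: {1,2,3,9}, {1,2,4,8}, {1,2,5,7}, {1,3,4,7}, {1,3,5,6}.

5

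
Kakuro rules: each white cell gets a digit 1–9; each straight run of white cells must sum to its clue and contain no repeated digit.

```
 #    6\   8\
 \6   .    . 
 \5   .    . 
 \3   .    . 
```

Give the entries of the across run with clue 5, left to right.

3 2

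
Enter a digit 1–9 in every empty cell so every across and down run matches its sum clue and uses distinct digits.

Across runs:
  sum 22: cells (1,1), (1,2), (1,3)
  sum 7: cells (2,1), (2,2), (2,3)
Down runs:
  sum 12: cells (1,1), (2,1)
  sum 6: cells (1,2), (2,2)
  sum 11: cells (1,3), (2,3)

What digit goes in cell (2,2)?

7 in 3 cells must be {1,2,4}.
The 22 across and the 6 down share only 5, so (1,2) = 5.
The 7 across and the 12 down share only 4, so (2,1) = 4.
(2,2) = 6 − 5 = 1 completes the 6 down.
(2,3) = 7 − 5 = 2 completes the 7 across.
(1,1) = 12 − 4 = 8 completes the 12 down.
(1,3) = 22 − 13 = 9 completes the 22 across.

1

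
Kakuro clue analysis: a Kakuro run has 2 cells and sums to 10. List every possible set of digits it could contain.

{1,9}; {2,8}; {3,7}; {4,6}

2 distinct digits from 1–9 sum between 3 and 17.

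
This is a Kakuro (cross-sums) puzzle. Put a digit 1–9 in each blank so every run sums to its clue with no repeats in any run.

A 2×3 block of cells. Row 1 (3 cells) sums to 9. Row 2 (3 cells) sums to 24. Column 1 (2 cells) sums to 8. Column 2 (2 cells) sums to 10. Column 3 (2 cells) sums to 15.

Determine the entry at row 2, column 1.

7

24 in 3 cells must be {7,8,9}.
The 9 across and the 15 down share only 6, so (1,3) = 6.
The 24 across and the 8 down share only 7, so (2,1) = 7.
(2,3) = 15 − 6 = 9 completes the 15 down.
(1,1) = 8 − 7 = 1 completes the 8 down.
(1,2) = 9 − 7 = 2 completes the 9 across.
(2,2) = 24 − 16 = 8 completes the 24 across.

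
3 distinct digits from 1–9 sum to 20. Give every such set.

{3,8,9}; {4,7,9}; {5,6,9}; {5,7,8}

3 distinct digits from 1–9 sum between 6 and 24.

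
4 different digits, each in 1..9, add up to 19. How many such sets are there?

11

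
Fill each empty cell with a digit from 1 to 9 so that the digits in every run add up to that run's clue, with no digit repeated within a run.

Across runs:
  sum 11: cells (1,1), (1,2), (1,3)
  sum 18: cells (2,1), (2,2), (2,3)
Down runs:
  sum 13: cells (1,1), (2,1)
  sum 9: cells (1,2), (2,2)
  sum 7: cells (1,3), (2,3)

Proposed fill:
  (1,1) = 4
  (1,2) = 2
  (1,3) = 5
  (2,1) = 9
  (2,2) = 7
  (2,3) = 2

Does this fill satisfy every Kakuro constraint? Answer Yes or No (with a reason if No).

Across: 4+2+5=11; 9+7+2=18. Down: 4+9=13; 2+7=9; 5+2=7. No digit repeats within any run.

Yes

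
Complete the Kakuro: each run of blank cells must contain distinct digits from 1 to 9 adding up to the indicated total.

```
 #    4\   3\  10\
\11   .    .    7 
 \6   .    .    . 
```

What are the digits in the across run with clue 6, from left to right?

1 2 3

6 in 3 cells must be {1,2,3}; 4 in 2 cells must be {1,3}; 3 in 2 cells must be {1,2}.
Given what's placed, R1C2 must be 1 to fit the 11 across and 3 down.
R2C2 = 3 − 1 = 2 completes the 3 down.
R2C3 = 10 − 7 = 3 completes the 10 down.
R1C1 = 11 − 8 = 3 completes the 11 across.
R2C1 = 6 − 5 = 1 completes the 6 across.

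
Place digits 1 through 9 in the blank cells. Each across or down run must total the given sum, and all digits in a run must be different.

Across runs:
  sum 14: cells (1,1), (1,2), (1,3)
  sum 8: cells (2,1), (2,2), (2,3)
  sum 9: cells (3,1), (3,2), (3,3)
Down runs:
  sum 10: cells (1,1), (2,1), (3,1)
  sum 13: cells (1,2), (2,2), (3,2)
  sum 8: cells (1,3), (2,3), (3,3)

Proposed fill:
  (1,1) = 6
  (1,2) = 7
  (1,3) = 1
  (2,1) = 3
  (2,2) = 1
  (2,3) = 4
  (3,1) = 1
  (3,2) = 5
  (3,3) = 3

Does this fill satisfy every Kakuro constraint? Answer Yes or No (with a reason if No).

Yes

Across: 6+7+1=14; 3+1+4=8; 1+5+3=9. Down: 6+3+1=10; 7+1+5=13; 1+4+3=8. No digit repeats within any run.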